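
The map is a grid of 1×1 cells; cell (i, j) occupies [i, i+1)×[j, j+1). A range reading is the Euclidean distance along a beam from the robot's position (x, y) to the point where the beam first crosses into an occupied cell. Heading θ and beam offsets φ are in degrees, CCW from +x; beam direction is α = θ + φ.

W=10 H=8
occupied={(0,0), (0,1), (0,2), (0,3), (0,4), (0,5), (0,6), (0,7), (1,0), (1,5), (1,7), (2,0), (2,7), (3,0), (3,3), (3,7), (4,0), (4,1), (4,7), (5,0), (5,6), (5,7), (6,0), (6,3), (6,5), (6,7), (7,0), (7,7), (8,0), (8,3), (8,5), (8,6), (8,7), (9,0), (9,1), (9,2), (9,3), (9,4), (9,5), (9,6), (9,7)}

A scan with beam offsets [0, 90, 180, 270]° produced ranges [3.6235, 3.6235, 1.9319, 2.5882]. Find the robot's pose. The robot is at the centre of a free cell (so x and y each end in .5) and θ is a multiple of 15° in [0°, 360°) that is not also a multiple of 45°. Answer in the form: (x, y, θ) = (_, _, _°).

Enumerate (i+0.5, j+0.5, θ) over the 39 free cells and 16 admissible headings. For each, cast all 4 beams and compare to the given ranges.
  (8.5, 2.5, 150°): beam 1 = 1.7321 ≠ 3.6235 ✗
  (3.5, 5.5, 240°): beam 1 = 5.0000 ≠ 3.6235 ✗
  (7.5, 6.5, 75°): beam 1 = 0.5176 ≠ 3.6235 ✗
  (1.5, 2.5, 300°): beam 1 = 1.7321 ≠ 3.6235 ✗
  (1.5, 2.5, 285°): beam 1 = 1.5529 ≠ 3.6235 ✗
  …
  (4.5, 4.5, 195°): r_1=3.6235, r_2=3.6235, r_3=1.9319, r_4=2.5882 — all match ✓
Only this pose fits every beam.

(x, y, θ) = (4.5, 4.5, 195°)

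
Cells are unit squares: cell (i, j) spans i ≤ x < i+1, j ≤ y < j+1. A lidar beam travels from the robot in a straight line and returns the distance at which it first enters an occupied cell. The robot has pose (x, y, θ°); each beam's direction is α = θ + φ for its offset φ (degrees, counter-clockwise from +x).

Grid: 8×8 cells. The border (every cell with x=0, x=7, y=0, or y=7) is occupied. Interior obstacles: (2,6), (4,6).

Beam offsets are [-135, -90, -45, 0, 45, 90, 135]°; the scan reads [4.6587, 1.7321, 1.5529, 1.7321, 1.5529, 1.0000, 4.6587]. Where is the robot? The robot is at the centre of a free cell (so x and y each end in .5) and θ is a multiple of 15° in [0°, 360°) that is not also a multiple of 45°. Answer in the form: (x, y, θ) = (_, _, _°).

The pose lattice has 34·16 = 544 candidates. Test each by forward raycasting.
  (6.5, 4.5, 210°): beam 1 = 1.9319 ≠ 4.6587 ✗
  (3.5, 3.5, 165°): beam 1 = 4.0415 ≠ 4.6587 ✗
  (3.5, 6.5, 60°): beam 1 = 5.6940 ≠ 4.6587 ✗
  …
  (5.5, 5.5, 60°): r_1=4.6587, r_2=1.7321, r_3=1.5529, r_4=1.7321, r_5=1.5529, r_6=1.0000, r_7=4.6587 — all match ✓
Only this pose fits every beam.

(x, y, θ) = (5.5, 5.5, 60°)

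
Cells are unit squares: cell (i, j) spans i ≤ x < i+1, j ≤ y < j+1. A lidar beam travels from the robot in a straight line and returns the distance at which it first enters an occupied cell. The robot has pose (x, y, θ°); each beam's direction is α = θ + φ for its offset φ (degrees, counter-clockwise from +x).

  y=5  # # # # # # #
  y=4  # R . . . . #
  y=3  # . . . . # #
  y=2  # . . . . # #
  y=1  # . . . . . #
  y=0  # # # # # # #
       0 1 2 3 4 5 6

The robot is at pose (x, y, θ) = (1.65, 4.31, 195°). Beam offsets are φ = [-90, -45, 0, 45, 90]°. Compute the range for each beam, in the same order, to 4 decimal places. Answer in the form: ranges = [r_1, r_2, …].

ranges = [0.7143, 0.7506, 0.6729, 1.3000, 3.4268]

beam 1: φ=-90°, α=105°
  direction (-0.2588, 0.9659); cell (1,4); t to first gridline: x 2.5114, y 0.7143 (then +3.8637 / +1.0353)
    (1,5) via y @ 0.7143  # hit
  → r_1 = 0.7143
beam 2: φ=-45°, α=150°
  direction (-0.8660, 0.5000); cell (1,4); t to first gridline: x 0.7506, y 1.3800 (then +1.1547 / +2.0000)
    (0,4) via x @ 0.7506  # hit
  → r_2 = 0.7506
beam 3: φ=0°, α=195°
  direction (-0.9659, -0.2588); cell (1,4); t to first gridline: x 0.6729, y 1.1977 (then +1.0353 / +3.8637)
    (0,4) via x @ 0.6729  # hit
  → r_3 = 0.6729
beam 4: φ=45°, α=240°
  direction (-0.5000, -0.8660); cell (1,4); t to first gridline: x 1.3000, y 0.3580 (then +2.0000 / +1.1547)
    (1,3) via y @ 0.3580
    (0,3) via x @ 1.3000  # hit
  → r_4 = 1.3000
beam 5: φ=90°, α=285°
  direction (0.2588, -0.9659); cell (1,4); t to first gridline: x 1.3523, y 0.3209 (then +3.8637 / +1.0353)
    (1,3) via y @ 0.3209
    (2,3) via x @ 1.3523
    (2,2) via y @ 1.3562
    (2,1) via y @ 2.3915
    (2,0) via y @ 3.4268  # hit
  → r_5 = 3.4268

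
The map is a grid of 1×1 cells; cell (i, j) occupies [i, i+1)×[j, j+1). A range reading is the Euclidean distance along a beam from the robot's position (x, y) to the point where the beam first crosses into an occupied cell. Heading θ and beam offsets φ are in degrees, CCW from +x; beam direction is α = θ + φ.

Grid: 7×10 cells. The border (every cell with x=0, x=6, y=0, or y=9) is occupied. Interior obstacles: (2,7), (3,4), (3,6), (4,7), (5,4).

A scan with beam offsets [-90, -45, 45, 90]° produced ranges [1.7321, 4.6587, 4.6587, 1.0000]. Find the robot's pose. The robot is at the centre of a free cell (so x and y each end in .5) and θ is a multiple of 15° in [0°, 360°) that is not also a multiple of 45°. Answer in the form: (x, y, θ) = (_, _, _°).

Candidates: 35 free-cell centres × 16 headings = 560 poses. Raycast each; keep the one whose scan matches to 4 dp.
  (5.5, 2.5, 285°): beam 1 = 4.6587 ≠ 1.7321 ✗
  (2.5, 2.5, 195°): beam 1 = 5.7956 ≠ 1.7321 ✗
  (4.5, 2.5, 105°): beam 1 = 1.5529 ≠ 1.7321 ✗
  (5.5, 3.5, 300°): beam 1 = 5.0000 ≠ 1.7321 ✗
  …
  (1.5, 2.5, 30°): r_1=1.7321, r_2=4.6587, r_3=4.6587, r_4=1.0000 — all match ✓
Unique over the lattice → pose = (1.5, 2.5, 30°).

(x, y, θ) = (1.5, 2.5, 30°)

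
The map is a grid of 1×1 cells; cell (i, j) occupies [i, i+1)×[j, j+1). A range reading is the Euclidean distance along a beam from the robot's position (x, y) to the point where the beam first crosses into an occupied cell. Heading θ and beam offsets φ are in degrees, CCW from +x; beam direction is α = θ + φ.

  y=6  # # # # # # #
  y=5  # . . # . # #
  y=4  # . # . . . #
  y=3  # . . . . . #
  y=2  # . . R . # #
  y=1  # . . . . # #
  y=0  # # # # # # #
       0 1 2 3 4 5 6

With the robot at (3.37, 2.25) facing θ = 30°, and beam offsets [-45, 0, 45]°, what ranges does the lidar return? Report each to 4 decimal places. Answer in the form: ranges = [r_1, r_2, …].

ranges = [1.6875, 3.0369, 3.8823]

beam 1: φ=-45°, α=345°
  cosα=0.9659 sinα=-0.2588 | (3,2) | tMaxX 0.6522 tMaxY 0.9659 | tΔX 1.0353 tΔY 3.8637
    t=0.6522 [x] (4,2)
    t=0.9659 [y] (4,1)
    t=1.6875 [x] (5,1) — stop
  → r_1 = 1.6875
beam 2: φ=0°, α=30°
  cosα=0.8660 sinα=0.5000 | (3,2) | tMaxX 0.7275 tMaxY 1.5000 | tΔX 1.1547 tΔY 2.0000
    t=0.7275 [x] (4,2)
    t=1.5000 [y] (4,3)
    t=1.8822 [x] (5,3)
    t=3.0369 [x] (6,3) — stop
  → r_2 = 3.0369
beam 3: φ=45°, α=75°
  cosα=0.2588 sinα=0.9659 | (3,2) | tMaxX 2.4341 tMaxY 0.7765 | tΔX 3.8637 tΔY 1.0353
    t=0.7765 [y] (3,3)
    t=1.8117 [y] (3,4)
    t=2.4341 [x] (4,4)
    t=2.8470 [y] (4,5)
    t=3.8823 [y] (4,6) — stop
  → r_3 = 3.8823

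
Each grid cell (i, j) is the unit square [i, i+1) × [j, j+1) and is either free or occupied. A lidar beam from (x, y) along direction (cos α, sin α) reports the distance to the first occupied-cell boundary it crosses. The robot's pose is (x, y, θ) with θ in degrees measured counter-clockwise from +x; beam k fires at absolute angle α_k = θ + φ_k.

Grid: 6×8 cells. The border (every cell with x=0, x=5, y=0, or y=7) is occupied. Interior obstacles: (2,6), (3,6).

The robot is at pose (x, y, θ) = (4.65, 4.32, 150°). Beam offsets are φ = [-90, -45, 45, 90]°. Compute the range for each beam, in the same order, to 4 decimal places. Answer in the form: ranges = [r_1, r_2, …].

ranges = [0.7000, 2.5114, 3.7788, 3.8336]

beam 1: φ=-90°, α=60°
  direction (0.5000, 0.8660); cell (4,4); t to first gridline: x 0.7000, y 0.7852 (then +2.0000 / +1.1547)
    (5,4) via x @ 0.7000  # hit
  → r_1 = 0.7000
beam 2: φ=-45°, α=105°
  direction (-0.2588, 0.9659); cell (4,4); t to first gridline: x 2.5114, y 0.7040 (then +3.8637 / +1.0353)
    (4,5) via y @ 0.7040
    (4,6) via y @ 1.7393
    (3,6) via x @ 2.5114  # hit
  → r_2 = 2.5114
beam 3: φ=45°, α=195°
  direction (-0.9659, -0.2588); cell (4,4); t to first gridline: x 0.6729, y 1.2364 (then +1.0353 / +3.8637)
    (3,4) via x @ 0.6729
    (3,3) via y @ 1.2364
    (2,3) via x @ 1.7082
    (1,3) via x @ 2.7435
    (0,3) via x @ 3.7788  # hit
  → r_3 = 3.7788
beam 4: φ=90°, α=240°
  direction (-0.5000, -0.8660); cell (4,4); t to first gridline: x 1.3000, y 0.3695 (then +2.0000 / +1.1547)
    (4,3) via y @ 0.3695
    (3,3) via x @ 1.3000
    (3,2) via y @ 1.5242
    (3,1) via y @ 2.6789
    (2,1) via x @ 3.3000
    (2,0) via y @ 3.8336  # hit
  → r_4 = 3.8336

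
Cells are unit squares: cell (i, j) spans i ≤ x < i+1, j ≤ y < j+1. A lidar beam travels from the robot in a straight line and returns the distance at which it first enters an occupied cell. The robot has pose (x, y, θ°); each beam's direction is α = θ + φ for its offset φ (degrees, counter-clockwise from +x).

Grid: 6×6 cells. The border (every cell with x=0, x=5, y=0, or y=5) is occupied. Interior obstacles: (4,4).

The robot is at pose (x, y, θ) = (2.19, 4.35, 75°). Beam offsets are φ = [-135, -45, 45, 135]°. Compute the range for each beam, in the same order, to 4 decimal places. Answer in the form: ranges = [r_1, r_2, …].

beam 1: φ=-135°, α=300°
  cosα=0.5000 sinα=-0.8660 | (2,4) | tMaxX 1.6200 tMaxY 0.4041 | tΔX 2.0000 tΔY 1.1547
    t=0.4041 [y] (2,3)
    t=1.5588 [y] (2,2)
    t=1.6200 [x] (3,2)
    t=2.7135 [y] (3,1)
    t=3.6200 [x] (4,1)
    t=3.8682 [y] (4,0) — stop
  → r_1 = 3.8682
beam 2: φ=-45°, α=30°
  cosα=0.8660 sinα=0.5000 | (2,4) | tMaxX 0.9353 tMaxY 1.3000 | tΔX 1.1547 tΔY 2.0000
    t=0.9353 [x] (3,4)
    t=1.3000 [y] (3,5) — stop
  → r_2 = 1.3000
beam 3: φ=45°, α=120°
  cosα=-0.5000 sinα=0.8660 | (2,4) | tMaxX 0.3800 tMaxY 0.7506 | tΔX 2.0000 tΔY 1.1547
    t=0.3800 [x] (1,4)
    t=0.7506 [y] (1,5) — stop
  → r_3 = 0.7506
beam 4: φ=135°, α=210°
  cosα=-0.8660 sinα=-0.5000 | (2,4) | tMaxX 0.2194 tMaxY 0.7000 | tΔX 1.1547 tΔY 2.0000
    t=0.2194 [x] (1,4)
    t=0.7000 [y] (1,3)
    t=1.3741 [x] (0,3) — stop
  → r_4 = 1.3741

ranges = [3.8682, 1.3000, 0.7506, 1.3741]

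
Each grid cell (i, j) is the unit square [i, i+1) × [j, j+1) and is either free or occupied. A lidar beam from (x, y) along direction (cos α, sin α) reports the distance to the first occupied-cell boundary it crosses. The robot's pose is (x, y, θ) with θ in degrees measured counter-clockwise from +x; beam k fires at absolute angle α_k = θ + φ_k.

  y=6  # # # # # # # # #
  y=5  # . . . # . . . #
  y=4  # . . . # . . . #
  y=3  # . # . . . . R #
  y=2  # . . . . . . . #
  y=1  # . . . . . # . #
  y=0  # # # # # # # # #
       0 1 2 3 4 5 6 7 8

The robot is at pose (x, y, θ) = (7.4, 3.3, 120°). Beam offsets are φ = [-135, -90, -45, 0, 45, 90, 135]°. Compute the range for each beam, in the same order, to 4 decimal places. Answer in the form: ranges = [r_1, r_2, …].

beam 1: φ=-135°, α=345°
  cosα=0.9659 sinα=-0.2588 | (7,3) | tMaxX 0.6212 tMaxY 1.1591 | tΔX 1.0353 tΔY 3.8637
    t=0.6212 [x] (8,3) — stop
  → r_1 = 0.6212
beam 2: φ=-90°, α=30°
  cosα=0.8660 sinα=0.5000 | (7,3) | tMaxX 0.6928 tMaxY 1.4000 | tΔX 1.1547 tΔY 2.0000
    t=0.6928 [x] (8,3) — stop
  → r_2 = 0.6928
beam 3: φ=-45°, α=75°
  cosα=0.2588 sinα=0.9659 | (7,3) | tMaxX 2.3182 tMaxY 0.7247 | tΔX 3.8637 tΔY 1.0353
    t=0.7247 [y] (7,4)
    t=1.7600 [y] (7,5)
    t=2.3182 [x] (8,5) — stop
  → r_3 = 2.3182
beam 4: φ=0°, α=120°
  cosα=-0.5000 sinα=0.8660 | (7,3) | tMaxX 0.8000 tMaxY 0.8083 | tΔX 2.0000 tΔY 1.1547
    t=0.8000 [x] (6,3)
    t=0.8083 [y] (6,4)
    t=1.9630 [y] (6,5)
    t=2.8000 [x] (5,5)
    t=3.1177 [y] (5,6) — stop
  → r_4 = 3.1177
beam 5: φ=45°, α=165°
  cosα=-0.9659 sinα=0.2588 | (7,3) | tMaxX 0.4141 tMaxY 2.7046 | tΔX 1.0353 tΔY 3.8637
    t=0.4141 [x] (6,3)
    t=1.4494 [x] (5,3)
    t=2.4847 [x] (4,3)
    t=2.7046 [y] (4,4) — stop
  → r_5 = 2.7046
beam 6: φ=90°, α=210°
  cosα=-0.8660 sinα=-0.5000 | (7,3) | tMaxX 0.4619 tMaxY 0.6000 | tΔX 1.1547 tΔY 2.0000
    t=0.4619 [x] (6,3)
    t=0.6000 [y] (6,2)
    t=1.6166 [x] (5,2)
    t=2.6000 [y] (5,1)
    t=2.7713 [x] (4,1)
    t=3.9260 [x] (3,1)
    t=4.6000 [y] (3,0) — stop
  → r_6 = 4.6000
beam 7: φ=135°, α=255°
  cosα=-0.2588 sinα=-0.9659 | (7,3) | tMaxX 1.5455 tMaxY 0.3106 | tΔX 3.8637 tΔY 1.0353
    t=0.3106 [y] (7,2)
    t=1.3459 [y] (7,1)
    t=1.5455 [x] (6,1) — stop
  → r_7 = 1.5455

ranges = [0.6212, 0.6928, 2.3182, 3.1177, 2.7046, 4.6000, 1.5455]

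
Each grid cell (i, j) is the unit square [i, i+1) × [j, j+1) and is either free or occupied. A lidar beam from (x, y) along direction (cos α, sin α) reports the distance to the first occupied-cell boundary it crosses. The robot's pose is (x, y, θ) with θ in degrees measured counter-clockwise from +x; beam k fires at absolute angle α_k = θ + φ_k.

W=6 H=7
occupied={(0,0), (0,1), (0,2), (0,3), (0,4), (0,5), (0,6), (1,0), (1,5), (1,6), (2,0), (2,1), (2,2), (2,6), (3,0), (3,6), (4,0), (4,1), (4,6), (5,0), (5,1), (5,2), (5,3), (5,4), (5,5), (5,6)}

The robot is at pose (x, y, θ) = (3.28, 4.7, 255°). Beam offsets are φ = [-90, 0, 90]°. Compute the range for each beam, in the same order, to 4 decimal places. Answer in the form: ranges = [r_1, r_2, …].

ranges = [1.3252, 1.7600, 1.7807]

beam 1: φ=-90°, α=165°
  cosα=-0.9659 sinα=0.2588 | (3,4) | tMaxX 0.2899 tMaxY 1.1591 | tΔX 1.0353 tΔY 3.8637
    t=0.2899 [x] (2,4)
    t=1.1591 [y] (2,5)
    t=1.3252 [x] (1,5) — stop
  → r_1 = 1.3252
beam 2: φ=0°, α=255°
  cosα=-0.2588 sinα=-0.9659 | (3,4) | tMaxX 1.0818 tMaxY 0.7247 | tΔX 3.8637 tΔY 1.0353
    t=0.7247 [y] (3,3)
    t=1.0818 [x] (2,3)
    t=1.7600 [y] (2,2) — stop
  → r_2 = 1.7600
beam 3: φ=90°, α=345°
  cosα=0.9659 sinα=-0.2588 | (3,4) | tMaxX 0.7454 tMaxY 2.7046 | tΔX 1.0353 tΔY 3.8637
    t=0.7454 [x] (4,4)
    t=1.7807 [x] (5,4) — stop
  → r_3 = 1.7807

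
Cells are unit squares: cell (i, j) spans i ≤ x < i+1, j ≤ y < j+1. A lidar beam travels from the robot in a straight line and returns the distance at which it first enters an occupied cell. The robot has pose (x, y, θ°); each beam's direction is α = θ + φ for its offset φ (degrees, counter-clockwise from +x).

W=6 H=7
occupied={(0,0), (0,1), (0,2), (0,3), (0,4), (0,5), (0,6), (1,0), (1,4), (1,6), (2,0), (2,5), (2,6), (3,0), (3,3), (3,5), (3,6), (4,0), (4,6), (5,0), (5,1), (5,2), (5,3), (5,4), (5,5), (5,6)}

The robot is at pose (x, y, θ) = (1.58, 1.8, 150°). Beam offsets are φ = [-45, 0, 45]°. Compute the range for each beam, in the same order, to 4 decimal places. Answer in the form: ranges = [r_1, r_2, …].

beam 1: φ=-45°, α=105°
  d=(-0.2588,0.9659)  start (1,1)  tX=2.2409 tY=0.2071  stride 1/|dx|=3.8637 1/|dy|=1.0353
    cross y-line → (1,2), t=0.2071
    cross y-line → (1,3), t=1.2423
    cross x-line → (0,3), t=2.2409 (wall)
  → r_1 = 2.2409
beam 2: φ=0°, α=150°
  d=(-0.8660,0.5000)  start (1,1)  tX=0.6697 tY=0.4000  stride 1/|dx|=1.1547 1/|dy|=2.0000
    cross y-line → (1,2), t=0.4000
    cross x-line → (0,2), t=0.6697 (wall)
  → r_2 = 0.6697
beam 3: φ=45°, α=195°
  d=(-0.9659,-0.2588)  start (1,1)  tX=0.6005 tY=3.0910  stride 1/|dx|=1.0353 1/|dy|=3.8637
    cross x-line → (0,1), t=0.6005 (wall)
  → r_3 = 0.6005

ranges = [2.2409, 0.6697, 0.6005]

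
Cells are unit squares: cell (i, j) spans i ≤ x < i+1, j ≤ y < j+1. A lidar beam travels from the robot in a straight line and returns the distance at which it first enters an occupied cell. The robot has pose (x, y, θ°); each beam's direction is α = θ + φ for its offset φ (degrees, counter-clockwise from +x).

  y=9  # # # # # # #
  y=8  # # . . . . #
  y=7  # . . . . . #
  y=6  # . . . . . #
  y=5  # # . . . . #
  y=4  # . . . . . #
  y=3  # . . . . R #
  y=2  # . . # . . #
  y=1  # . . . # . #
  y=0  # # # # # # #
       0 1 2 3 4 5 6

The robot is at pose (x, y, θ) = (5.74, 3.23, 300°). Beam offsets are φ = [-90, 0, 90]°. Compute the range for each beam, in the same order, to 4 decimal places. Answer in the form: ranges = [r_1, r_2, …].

ranges = [2.0092, 0.5200, 0.3002]

beam 1: φ=-90°, α=210°
  dir = (cos 210°, sin 210°) = (-0.8660, -0.5000); from cell (5,3)
  next x-line at t=0.8545, next y-line at t=0.4600; Δt_x=1.1547, Δt_y=2.0000
    y: enter (5,2) at t=0.4600
    x: enter (4,2) at t=0.8545
    x: enter (3,2) at t=2.0092 ← occupied
  → r_1 = 2.0092
beam 2: φ=0°, α=300°
  dir = (cos 300°, sin 300°) = (0.5000, -0.8660); from cell (5,3)
  next x-line at t=0.5200, next y-line at t=0.2656; Δt_x=2.0000, Δt_y=1.1547
    y: enter (5,2) at t=0.2656
    x: enter (6,2) at t=0.5200 ← occupied
  → r_2 = 0.5200
beam 3: φ=90°, α=30°
  dir = (cos 30°, sin 30°) = (0.8660, 0.5000); from cell (5,3)
  next x-line at t=0.3002, next y-line at t=1.5400; Δt_x=1.1547, Δt_y=2.0000
    x: enter (6,3) at t=0.3002 ← occupied
  → r_3 = 0.3002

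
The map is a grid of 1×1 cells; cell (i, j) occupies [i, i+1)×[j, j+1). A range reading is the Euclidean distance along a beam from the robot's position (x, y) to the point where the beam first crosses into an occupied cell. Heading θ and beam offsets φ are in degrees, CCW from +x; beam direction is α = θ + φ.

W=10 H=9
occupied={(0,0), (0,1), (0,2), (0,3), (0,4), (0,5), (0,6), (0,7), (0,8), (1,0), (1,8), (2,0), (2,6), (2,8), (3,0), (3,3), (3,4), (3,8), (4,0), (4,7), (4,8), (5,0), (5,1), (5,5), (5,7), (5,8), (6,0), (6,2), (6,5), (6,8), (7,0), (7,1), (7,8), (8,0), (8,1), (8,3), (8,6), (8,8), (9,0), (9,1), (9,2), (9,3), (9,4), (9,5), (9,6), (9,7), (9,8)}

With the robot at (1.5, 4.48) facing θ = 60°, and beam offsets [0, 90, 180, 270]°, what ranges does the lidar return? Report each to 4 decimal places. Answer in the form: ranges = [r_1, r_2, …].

ranges = [1.7551, 0.5774, 1.0000, 1.7321]

beam 1: φ=0°, α=60°
  direction (0.5000, 0.8660); cell (1,4); t to first gridline: x 1.0000, y 0.6004 (then +2.0000 / +1.1547)
    (1,5) via y @ 0.6004
    (2,5) via x @ 1.0000
    (2,6) via y @ 1.7551  # hit
  → r_1 = 1.7551
beam 2: φ=90°, α=150°
  direction (-0.8660, 0.5000); cell (1,4); t to first gridline: x 0.5774, y 1.0400 (then +1.1547 / +2.0000)
    (0,4) via x @ 0.5774  # hit
  → r_2 = 0.5774
beam 3: φ=180°, α=240°
  direction (-0.5000, -0.8660); cell (1,4); t to first gridline: x 1.0000, y 0.5543 (then +2.0000 / +1.1547)
    (1,3) via y @ 0.5543
    (0,3) via x @ 1.0000  # hit
  → r_3 = 1.0000
beam 4: φ=270°, α=330°
  direction (0.8660, -0.5000); cell (1,4); t to first gridline: x 0.5774, y 0.9600 (then +1.1547 / +2.0000)
    (2,4) via x @ 0.5774
    (2,3) via y @ 0.9600
    (3,3) via x @ 1.7321  # hit
  → r_4 = 1.7321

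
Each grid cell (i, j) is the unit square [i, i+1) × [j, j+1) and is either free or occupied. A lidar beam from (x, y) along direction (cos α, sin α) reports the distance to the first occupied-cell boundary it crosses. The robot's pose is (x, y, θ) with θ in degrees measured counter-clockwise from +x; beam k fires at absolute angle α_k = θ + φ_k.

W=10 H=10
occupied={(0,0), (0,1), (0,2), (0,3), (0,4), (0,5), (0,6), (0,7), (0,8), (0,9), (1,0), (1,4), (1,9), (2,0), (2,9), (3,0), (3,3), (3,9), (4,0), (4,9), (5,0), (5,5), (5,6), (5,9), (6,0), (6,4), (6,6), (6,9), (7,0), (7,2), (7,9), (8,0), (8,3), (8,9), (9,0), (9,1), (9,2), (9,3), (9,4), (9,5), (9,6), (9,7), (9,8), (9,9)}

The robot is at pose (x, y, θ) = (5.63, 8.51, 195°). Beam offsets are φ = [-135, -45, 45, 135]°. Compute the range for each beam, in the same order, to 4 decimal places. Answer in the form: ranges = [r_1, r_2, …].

beam 1: φ=-135°, α=60°
  d=(0.5000,0.8660)  start (5,8)  tX=0.7400 tY=0.5658  stride 1/|dx|=2.0000 1/|dy|=1.1547
    cross y-line → (5,9), t=0.5658 (wall)
  → r_1 = 0.5658
beam 2: φ=-45°, α=150°
  d=(-0.8660,0.5000)  start (5,8)  tX=0.7275 tY=0.9800  stride 1/|dx|=1.1547 1/|dy|=2.0000
    cross x-line → (4,8), t=0.7275
    cross y-line → (4,9), t=0.9800 (wall)
  → r_2 = 0.9800
beam 3: φ=45°, α=240°
  d=(-0.5000,-0.8660)  start (5,8)  tX=1.2600 tY=0.5889  stride 1/|dx|=2.0000 1/|dy|=1.1547
    cross y-line → (5,7), t=0.5889
    cross x-line → (4,7), t=1.2600
    cross y-line → (4,6), t=1.7436
    cross y-line → (4,5), t=2.8983
    cross x-line → (3,5), t=3.2600
    cross y-line → (3,4), t=4.0530
    cross y-line → (3,3), t=5.2077 (wall)
  → r_3 = 5.2077
beam 4: φ=135°, α=330°
  d=(0.8660,-0.5000)  start (5,8)  tX=0.4272 tY=1.0200  stride 1/|dx|=1.1547 1/|dy|=2.0000
    cross x-line → (6,8), t=0.4272
    cross y-line → (6,7), t=1.0200
    cross x-line → (7,7), t=1.5819
    cross x-line → (8,7), t=2.7366
    cross y-line → (8,6), t=3.0200
    cross x-line → (9,6), t=3.8913 (wall)
  → r_4 = 3.8913

ranges = [0.5658, 0.9800, 5.2077, 3.8913]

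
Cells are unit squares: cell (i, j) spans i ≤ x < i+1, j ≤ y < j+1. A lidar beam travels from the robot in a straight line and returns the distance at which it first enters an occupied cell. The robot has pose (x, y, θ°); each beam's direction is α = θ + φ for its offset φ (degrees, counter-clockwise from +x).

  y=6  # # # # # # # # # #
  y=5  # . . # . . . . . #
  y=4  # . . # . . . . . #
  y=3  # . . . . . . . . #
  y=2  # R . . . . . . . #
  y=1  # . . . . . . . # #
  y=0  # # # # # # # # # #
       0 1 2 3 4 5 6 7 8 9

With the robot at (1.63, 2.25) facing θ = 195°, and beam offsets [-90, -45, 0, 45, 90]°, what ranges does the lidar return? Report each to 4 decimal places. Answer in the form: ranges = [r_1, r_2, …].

beam 1: φ=-90°, α=105°
  direction (-0.2588, 0.9659); cell (1,2); t to first gridline: x 2.4341, y 0.7765 (then +3.8637 / +1.0353)
    (1,3) via y @ 0.7765
    (1,4) via y @ 1.8117
    (0,4) via x @ 2.4341  # hit
  → r_1 = 2.4341
beam 2: φ=-45°, α=150°
  direction (-0.8660, 0.5000); cell (1,2); t to first gridline: x 0.7275, y 1.5000 (then +1.1547 / +2.0000)
    (0,2) via x @ 0.7275  # hit
  → r_2 = 0.7275
beam 3: φ=0°, α=195°
  direction (-0.9659, -0.2588); cell (1,2); t to first gridline: x 0.6522, y 0.9659 (then +1.0353 / +3.8637)
    (0,2) via x @ 0.6522  # hit
  → r_3 = 0.6522
beam 4: φ=45°, α=240°
  direction (-0.5000, -0.8660); cell (1,2); t to first gridline: x 1.2600, y 0.2887 (then +2.0000 / +1.1547)
    (1,1) via y @ 0.2887
    (0,1) via x @ 1.2600  # hit
  → r_4 = 1.2600
beam 5: φ=90°, α=285°
  direction (0.2588, -0.9659); cell (1,2); t to first gridline: x 1.4296, y 0.2588 (then +3.8637 / +1.0353)
    (1,1) via y @ 0.2588
    (1,0) via y @ 1.2941  # hit
  → r_5 = 1.2941

ranges = [2.4341, 0.7275, 0.6522, 1.2600, 1.2941]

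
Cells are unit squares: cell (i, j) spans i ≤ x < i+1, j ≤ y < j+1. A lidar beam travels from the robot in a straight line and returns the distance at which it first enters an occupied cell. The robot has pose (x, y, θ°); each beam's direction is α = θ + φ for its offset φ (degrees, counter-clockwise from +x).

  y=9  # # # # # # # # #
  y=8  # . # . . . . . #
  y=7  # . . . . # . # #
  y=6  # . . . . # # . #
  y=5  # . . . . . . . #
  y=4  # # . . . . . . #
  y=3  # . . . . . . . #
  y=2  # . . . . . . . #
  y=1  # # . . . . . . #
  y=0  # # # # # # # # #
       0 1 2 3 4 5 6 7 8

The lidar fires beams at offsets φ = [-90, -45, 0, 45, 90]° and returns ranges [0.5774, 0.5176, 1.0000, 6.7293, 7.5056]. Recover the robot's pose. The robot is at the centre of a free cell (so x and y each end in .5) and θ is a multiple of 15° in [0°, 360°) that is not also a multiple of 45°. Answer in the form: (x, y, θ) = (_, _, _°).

(x, y, θ) = (1.5, 7.5, 240°)

The pose lattice has 49·16 = 784 candidates. Test each by forward raycasting.
  (4.5, 6.5, 120°): beam 2 = 2.5882 ≠ 0.5176 ✗
  (5.5, 8.5, 120°): beam 1 = 1.0000 ≠ 0.5774 ✗
  (1.5, 6.5, 330°): beam 1 = 1.0000 ≠ 0.5774 ✗
  (6.5, 4.5, 120°): beam 1 = 1.7321 ≠ 0.5774 ✗
  …
  (1.5, 7.5, 240°): r_1=0.5774, r_2=0.5176, r_3=1.0000, r_4=6.7293, r_5=7.5056 — all match ✓
Only this pose fits every beam.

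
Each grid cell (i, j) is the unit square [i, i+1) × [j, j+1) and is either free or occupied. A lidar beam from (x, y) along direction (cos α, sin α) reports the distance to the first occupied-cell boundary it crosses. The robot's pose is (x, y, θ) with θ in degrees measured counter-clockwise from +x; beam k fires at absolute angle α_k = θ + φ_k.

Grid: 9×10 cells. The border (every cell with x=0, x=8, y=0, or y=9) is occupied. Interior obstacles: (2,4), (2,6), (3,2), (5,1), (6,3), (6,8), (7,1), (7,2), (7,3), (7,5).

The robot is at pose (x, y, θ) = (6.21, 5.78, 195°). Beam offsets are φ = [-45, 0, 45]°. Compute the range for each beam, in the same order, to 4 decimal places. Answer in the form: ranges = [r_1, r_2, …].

ranges = [6.0160, 3.3232, 5.5195]

beam 1: φ=-45°, α=150°
  dir = (cos 150°, sin 150°) = (-0.8660, 0.5000); from cell (6,5)
  next x-line at t=0.2425, next y-line at t=0.4400; Δt_x=1.1547, Δt_y=2.0000
    x: enter (5,5) at t=0.2425
    y: enter (5,6) at t=0.4400
    x: enter (4,6) at t=1.3972
    y: enter (4,7) at t=2.4400
    x: enter (3,7) at t=2.5519
    x: enter (2,7) at t=3.7066
    y: enter (2,8) at t=4.4400
    x: enter (1,8) at t=4.8613
    x: enter (0,8) at t=6.0160 ← occupied
  → r_1 = 6.0160
beam 2: φ=0°, α=195°
  dir = (cos 195°, sin 195°) = (-0.9659, -0.2588); from cell (6,5)
  next x-line at t=0.2174, next y-line at t=3.0137; Δt_x=1.0353, Δt_y=3.8637
    x: enter (5,5) at t=0.2174
    x: enter (4,5) at t=1.2527
    x: enter (3,5) at t=2.2880
    y: enter (3,4) at t=3.0137
    x: enter (2,4) at t=3.3232 ← occupied
  → r_2 = 3.3232
beam 3: φ=45°, α=240°
  dir = (cos 240°, sin 240°) = (-0.5000, -0.8660); from cell (6,5)
  next x-line at t=0.4200, next y-line at t=0.9007; Δt_x=2.0000, Δt_y=1.1547
    x: enter (5,5) at t=0.4200
    y: enter (5,4) at t=0.9007
    y: enter (5,3) at t=2.0554
    x: enter (4,3) at t=2.4200
    y: enter (4,2) at t=3.2101
    y: enter (4,1) at t=4.3648
    x: enter (3,1) at t=4.4200
    y: enter (3,0) at t=5.5195 ← occupied
  → r_3 = 5.5195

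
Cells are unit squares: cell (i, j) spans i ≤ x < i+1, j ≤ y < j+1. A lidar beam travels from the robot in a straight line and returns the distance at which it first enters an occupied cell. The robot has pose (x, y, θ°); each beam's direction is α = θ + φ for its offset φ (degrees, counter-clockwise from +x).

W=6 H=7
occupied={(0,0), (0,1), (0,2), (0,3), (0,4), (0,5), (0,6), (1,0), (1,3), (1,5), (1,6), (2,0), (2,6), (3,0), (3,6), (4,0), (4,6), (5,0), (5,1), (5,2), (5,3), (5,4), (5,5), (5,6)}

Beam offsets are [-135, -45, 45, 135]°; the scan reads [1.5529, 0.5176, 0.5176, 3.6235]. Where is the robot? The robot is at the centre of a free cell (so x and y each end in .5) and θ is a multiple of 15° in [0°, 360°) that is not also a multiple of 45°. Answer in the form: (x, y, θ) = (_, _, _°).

(x, y, θ) = (1.5, 1.5, 240°)

Candidates: 18 free-cell centres × 16 headings = 288 poses. Raycast each; keep the one whose scan matches to 4 dp.
  (1.5, 2.5, 345°): beam 1 = 0.5774 ≠ 1.5529 ✗
  (4.5, 4.5, 255°): beam 1 = 1.7321 ≠ 1.5529 ✗
  (3.5, 2.5, 330°): beam 1 = 2.5882 ≠ 1.5529 ✗
  (2.5, 4.5, 300°): beam 2 = 3.6235 ≠ 0.5176 ✗
  …
  (1.5, 1.5, 240°): r_1=1.5529, r_2=0.5176, r_3=0.5176, r_4=3.6235 — all match ✓
Only this pose fits every beam.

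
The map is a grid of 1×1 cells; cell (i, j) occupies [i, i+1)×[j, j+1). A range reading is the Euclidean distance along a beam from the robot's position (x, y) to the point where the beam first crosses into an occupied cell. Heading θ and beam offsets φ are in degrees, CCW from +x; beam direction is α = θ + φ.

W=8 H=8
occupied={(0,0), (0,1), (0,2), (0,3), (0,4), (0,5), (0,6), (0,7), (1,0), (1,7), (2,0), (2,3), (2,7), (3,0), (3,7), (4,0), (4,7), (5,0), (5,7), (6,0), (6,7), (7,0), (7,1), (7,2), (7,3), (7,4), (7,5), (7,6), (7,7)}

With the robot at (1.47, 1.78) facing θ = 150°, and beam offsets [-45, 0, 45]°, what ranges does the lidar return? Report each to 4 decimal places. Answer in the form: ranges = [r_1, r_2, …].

beam 1: φ=-45°, α=105°
  direction (-0.2588, 0.9659); cell (1,1); t to first gridline: x 1.8159, y 0.2278 (then +3.8637 / +1.0353)
    (1,2) via y @ 0.2278
    (1,3) via y @ 1.2630
    (0,3) via x @ 1.8159  # hit
  → r_1 = 1.8159
beam 2: φ=0°, α=150°
  direction (-0.8660, 0.5000); cell (1,1); t to first gridline: x 0.5427, y 0.4400 (then +1.1547 / +2.0000)
    (1,2) via y @ 0.4400
    (0,2) via x @ 0.5427  # hit
  → r_2 = 0.5427
beam 3: φ=45°, α=195°
  direction (-0.9659, -0.2588); cell (1,1); t to first gridline: x 0.4866, y 3.0137 (then +1.0353 / +3.8637)
    (0,1) via x @ 0.4866  # hit
  → r_3 = 0.4866

ranges = [1.8159, 0.5427, 0.4866]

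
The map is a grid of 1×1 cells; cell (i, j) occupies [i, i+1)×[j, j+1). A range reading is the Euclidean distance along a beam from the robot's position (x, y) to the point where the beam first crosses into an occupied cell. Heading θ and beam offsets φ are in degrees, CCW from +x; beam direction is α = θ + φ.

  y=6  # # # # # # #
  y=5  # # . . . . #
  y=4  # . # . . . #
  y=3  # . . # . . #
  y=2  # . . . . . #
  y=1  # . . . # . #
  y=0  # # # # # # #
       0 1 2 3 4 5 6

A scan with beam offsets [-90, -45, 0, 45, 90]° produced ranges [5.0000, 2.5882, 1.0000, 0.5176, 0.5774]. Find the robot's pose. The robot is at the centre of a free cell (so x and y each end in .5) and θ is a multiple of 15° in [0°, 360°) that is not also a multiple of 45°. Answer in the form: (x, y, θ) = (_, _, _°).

(x, y, θ) = (3.5, 5.5, 30°)

The pose lattice has 21·16 = 336 candidates. Test each by forward raycasting.
  (1.5, 3.5, 330°): beam 1 = 1.0000 ≠ 5.0000 ✗
  (2.5, 2.5, 240°): beam 1 = 1.7321 ≠ 5.0000 ✗
  (3.5, 4.5, 150°): beam 1 = 1.7321 ≠ 5.0000 ✗
  …
  (3.5, 5.5, 30°): r_1=5.0000, r_2=2.5882, r_3=1.0000, r_4=0.5176, r_5=0.5774 — all match ✓
No second candidate reproduces the full scan.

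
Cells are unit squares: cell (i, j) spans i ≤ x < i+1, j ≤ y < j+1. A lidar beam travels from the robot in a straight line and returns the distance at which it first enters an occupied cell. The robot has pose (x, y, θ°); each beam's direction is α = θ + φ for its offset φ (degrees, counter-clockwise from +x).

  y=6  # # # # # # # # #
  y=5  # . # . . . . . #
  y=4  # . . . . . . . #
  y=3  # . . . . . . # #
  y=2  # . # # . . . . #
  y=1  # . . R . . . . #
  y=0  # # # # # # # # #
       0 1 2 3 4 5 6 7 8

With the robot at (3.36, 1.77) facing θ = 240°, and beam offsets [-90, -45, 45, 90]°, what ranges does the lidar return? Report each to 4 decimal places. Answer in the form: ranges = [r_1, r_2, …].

ranges = [0.4600, 2.4433, 0.7972, 1.5400]

beam 1: φ=-90°, α=150°
  dir = (cos 150°, sin 150°) = (-0.8660, 0.5000); from cell (3,1)
  next x-line at t=0.4157, next y-line at t=0.4600; Δt_x=1.1547, Δt_y=2.0000
    x: enter (2,1) at t=0.4157
    y: enter (2,2) at t=0.4600 ← occupied
  → r_1 = 0.4600
beam 2: φ=-45°, α=195°
  dir = (cos 195°, sin 195°) = (-0.9659, -0.2588); from cell (3,1)
  next x-line at t=0.3727, next y-line at t=2.9751; Δt_x=1.0353, Δt_y=3.8637
    x: enter (2,1) at t=0.3727
    x: enter (1,1) at t=1.4080
    x: enter (0,1) at t=2.4433 ← occupied
  → r_2 = 2.4433
beam 3: φ=45°, α=285°
  dir = (cos 285°, sin 285°) = (0.2588, -0.9659); from cell (3,1)
  next x-line at t=2.4728, next y-line at t=0.7972; Δt_x=3.8637, Δt_y=1.0353
    y: enter (3,0) at t=0.7972 ← occupied
  → r_3 = 0.7972
beam 4: φ=90°, α=330°
  dir = (cos 330°, sin 330°) = (0.8660, -0.5000); from cell (3,1)
  next x-line at t=0.7390, next y-line at t=1.5400; Δt_x=1.1547, Δt_y=2.0000
    x: enter (4,1) at t=0.7390
    y: enter (4,0) at t=1.5400 ← occupied
  → r_4 = 1.5400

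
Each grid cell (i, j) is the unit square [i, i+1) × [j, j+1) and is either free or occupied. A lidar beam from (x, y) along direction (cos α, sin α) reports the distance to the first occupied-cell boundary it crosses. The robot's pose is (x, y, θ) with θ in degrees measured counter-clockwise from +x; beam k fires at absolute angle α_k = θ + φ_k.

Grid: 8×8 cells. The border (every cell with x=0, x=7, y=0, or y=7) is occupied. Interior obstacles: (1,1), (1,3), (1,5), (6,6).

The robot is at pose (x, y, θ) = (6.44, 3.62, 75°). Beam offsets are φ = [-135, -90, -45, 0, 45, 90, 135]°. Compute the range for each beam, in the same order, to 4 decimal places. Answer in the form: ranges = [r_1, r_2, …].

ranges = [1.1200, 0.5798, 0.6466, 2.1637, 3.9029, 5.3319, 5.1269]

beam 1: φ=-135°, α=300°
  d=(0.5000,-0.8660)  start (6,3)  tX=1.1200 tY=0.7159  stride 1/|dx|=2.0000 1/|dy|=1.1547
    cross y-line → (6,2), t=0.7159
    cross x-line → (7,2), t=1.1200 (wall)
  → r_1 = 1.1200
beam 2: φ=-90°, α=345°
  d=(0.9659,-0.2588)  start (6,3)  tX=0.5798 tY=2.3955  stride 1/|dx|=1.0353 1/|dy|=3.8637
    cross x-line → (7,3), t=0.5798 (wall)
  → r_2 = 0.5798
beam 3: φ=-45°, α=30°
  d=(0.8660,0.5000)  start (6,3)  tX=0.6466 tY=0.7600  stride 1/|dx|=1.1547 1/|dy|=2.0000
    cross x-line → (7,3), t=0.6466 (wall)
  → r_3 = 0.6466
beam 4: φ=0°, α=75°
  d=(0.2588,0.9659)  start (6,3)  tX=2.1637 tY=0.3934  stride 1/|dx|=3.8637 1/|dy|=1.0353
    cross y-line → (6,4), t=0.3934
    cross y-line → (6,5), t=1.4287
    cross x-line → (7,5), t=2.1637 (wall)
  → r_4 = 2.1637
beam 5: φ=45°, α=120°
  d=(-0.5000,0.8660)  start (6,3)  tX=0.8800 tY=0.4388  stride 1/|dx|=2.0000 1/|dy|=1.1547
    cross y-line → (6,4), t=0.4388
    cross x-line → (5,4), t=0.8800
    cross y-line → (5,5), t=1.5935
    cross y-line → (5,6), t=2.7482
    cross x-line → (4,6), t=2.8800
    cross y-line → (4,7), t=3.9029 (wall)
  → r_5 = 3.9029
beam 6: φ=90°, α=165°
  d=(-0.9659,0.2588)  start (6,3)  tX=0.4555 tY=1.4682  stride 1/|dx|=1.0353 1/|dy|=3.8637
    cross x-line → (5,3), t=0.4555
    cross y-line → (5,4), t=1.4682
    cross x-line → (4,4), t=1.4908
    cross x-line → (3,4), t=2.5261
    cross x-line → (2,4), t=3.5614
    cross x-line → (1,4), t=4.5966
    cross y-line → (1,5), t=5.3319 (wall)
  → r_6 = 5.3319
beam 7: φ=135°, α=210°
  d=(-0.8660,-0.5000)  start (6,3)  tX=0.5081 tY=1.2400  stride 1/|dx|=1.1547 1/|dy|=2.0000
    cross x-line → (5,3), t=0.5081
    cross y-line → (5,2), t=1.2400
    cross x-line → (4,2), t=1.6628
    cross x-line → (3,2), t=2.8175
    cross y-line → (3,1), t=3.2400
    cross x-line → (2,1), t=3.9722
    cross x-line → (1,1), t=5.1269 (wall)
  → r_7 = 5.1269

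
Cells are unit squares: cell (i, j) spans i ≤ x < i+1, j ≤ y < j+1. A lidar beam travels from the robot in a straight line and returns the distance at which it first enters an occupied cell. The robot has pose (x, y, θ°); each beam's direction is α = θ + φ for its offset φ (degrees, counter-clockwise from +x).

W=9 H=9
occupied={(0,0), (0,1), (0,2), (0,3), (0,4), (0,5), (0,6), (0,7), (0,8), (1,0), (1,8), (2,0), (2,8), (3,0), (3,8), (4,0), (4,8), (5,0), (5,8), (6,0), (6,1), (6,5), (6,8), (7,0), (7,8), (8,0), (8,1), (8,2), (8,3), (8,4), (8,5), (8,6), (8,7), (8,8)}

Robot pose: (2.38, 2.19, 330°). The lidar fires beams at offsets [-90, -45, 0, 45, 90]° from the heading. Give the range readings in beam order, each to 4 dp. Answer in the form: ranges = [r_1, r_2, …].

beam 1: φ=-90°, α=240°
  cosα=-0.5000 sinα=-0.8660 | (2,2) | tMaxX 0.7600 tMaxY 0.2194 | tΔX 2.0000 tΔY 1.1547
    t=0.2194 [y] (2,1)
    t=0.7600 [x] (1,1)
    t=1.3741 [y] (1,0) — stop
  → r_1 = 1.3741
beam 2: φ=-45°, α=285°
  cosα=0.2588 sinα=-0.9659 | (2,2) | tMaxX 2.3955 tMaxY 0.1967 | tΔX 3.8637 tΔY 1.0353
    t=0.1967 [y] (2,1)
    t=1.2320 [y] (2,0) — stop
  → r_2 = 1.2320
beam 3: φ=0°, α=330°
  cosα=0.8660 sinα=-0.5000 | (2,2) | tMaxX 0.7159 tMaxY 0.3800 | tΔX 1.1547 tΔY 2.0000
    t=0.3800 [y] (2,1)
    t=0.7159 [x] (3,1)
    t=1.8706 [x] (4,1)
    t=2.3800 [y] (4,0) — stop
  → r_3 = 2.3800
beam 4: φ=45°, α=15°
  cosα=0.9659 sinα=0.2588 | (2,2) | tMaxX 0.6419 tMaxY 3.1296 | tΔX 1.0353 tΔY 3.8637
    t=0.6419 [x] (3,2)
    t=1.6771 [x] (4,2)
    t=2.7124 [x] (5,2)
    t=3.1296 [y] (5,3)
    t=3.7477 [x] (6,3)
    t=4.7830 [x] (7,3)
    t=5.8183 [x] (8,3) — stop
  → r_4 = 5.8183
beam 5: φ=90°, α=60°
  cosα=0.5000 sinα=0.8660 | (2,2) | tMaxX 1.2400 tMaxY 0.9353 | tΔX 2.0000 tΔY 1.1547
    t=0.9353 [y] (2,3)
    t=1.2400 [x] (3,3)
    t=2.0900 [y] (3,4)
    t=3.2400 [x] (4,4)
    t=3.2447 [y] (4,5)
    t=4.3994 [y] (4,6)
    t=5.2400 [x] (5,6)
    t=5.5541 [y] (5,7)
    t=6.7088 [y] (5,8) — stop
  → r_5 = 6.7088

ranges = [1.3741, 1.2320, 2.3800, 5.8183, 6.7088]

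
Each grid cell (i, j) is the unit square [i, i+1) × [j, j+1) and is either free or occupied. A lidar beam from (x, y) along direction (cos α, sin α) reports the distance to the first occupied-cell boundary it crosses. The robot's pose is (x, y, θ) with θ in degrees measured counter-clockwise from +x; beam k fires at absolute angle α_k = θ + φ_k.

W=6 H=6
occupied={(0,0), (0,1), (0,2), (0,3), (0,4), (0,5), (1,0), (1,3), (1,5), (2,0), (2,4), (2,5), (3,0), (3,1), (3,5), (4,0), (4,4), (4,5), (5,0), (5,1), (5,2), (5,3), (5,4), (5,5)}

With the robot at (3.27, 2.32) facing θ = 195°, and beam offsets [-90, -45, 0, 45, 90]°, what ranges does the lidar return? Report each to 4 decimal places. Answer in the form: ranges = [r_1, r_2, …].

ranges = [1.7393, 1.4665, 2.3501, 0.3695, 0.3313]

beam 1: φ=-90°, α=105°
  cosα=-0.2588 sinα=0.9659 | (3,2) | tMaxX 1.0432 tMaxY 0.7040 | tΔX 3.8637 tΔY 1.0353
    t=0.7040 [y] (3,3)
    t=1.0432 [x] (2,3)
    t=1.7393 [y] (2,4) — stop
  → r_1 = 1.7393
beam 2: φ=-45°, α=150°
  cosα=-0.8660 sinα=0.5000 | (3,2) | tMaxX 0.3118 tMaxY 1.3600 | tΔX 1.1547 tΔY 2.0000
    t=0.3118 [x] (2,2)
    t=1.3600 [y] (2,3)
    t=1.4665 [x] (1,3) — stop
  → r_2 = 1.4665
beam 3: φ=0°, α=195°
  cosα=-0.9659 sinα=-0.2588 | (3,2) | tMaxX 0.2795 tMaxY 1.2364 | tΔX 1.0353 tΔY 3.8637
    t=0.2795 [x] (2,2)
    t=1.2364 [y] (2,1)
    t=1.3148 [x] (1,1)
    t=2.3501 [x] (0,1) — stop
  → r_3 = 2.3501
beam 4: φ=45°, α=240°
  cosα=-0.5000 sinα=-0.8660 | (3,2) | tMaxX 0.5400 tMaxY 0.3695 | tΔX 2.0000 tΔY 1.1547
    t=0.3695 [y] (3,1) — stop
  → r_4 = 0.3695
beam 5: φ=90°, α=285°
  cosα=0.2588 sinα=-0.9659 | (3,2) | tMaxX 2.8205 tMaxY 0.3313 | tΔX 3.8637 tΔY 1.0353
    t=0.3313 [y] (3,1) — stop
  → r_5 = 0.3313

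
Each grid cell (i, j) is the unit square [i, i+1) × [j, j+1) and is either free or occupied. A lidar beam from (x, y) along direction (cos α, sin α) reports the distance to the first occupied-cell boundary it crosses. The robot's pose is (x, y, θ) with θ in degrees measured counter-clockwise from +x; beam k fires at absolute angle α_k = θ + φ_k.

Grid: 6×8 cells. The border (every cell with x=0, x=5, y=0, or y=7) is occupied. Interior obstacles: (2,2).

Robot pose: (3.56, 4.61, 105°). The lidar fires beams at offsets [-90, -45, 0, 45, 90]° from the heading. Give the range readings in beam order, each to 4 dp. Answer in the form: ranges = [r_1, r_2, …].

beam 1: φ=-90°, α=15°
  dir = (cos 15°, sin 15°) = (0.9659, 0.2588); from cell (3,4)
  next x-line at t=0.4555, next y-line at t=1.5068; Δt_x=1.0353, Δt_y=3.8637
    x: enter (4,4) at t=0.4555
    x: enter (5,4) at t=1.4908 ← occupied
  → r_1 = 1.4908
beam 2: φ=-45°, α=60°
  dir = (cos 60°, sin 60°) = (0.5000, 0.8660); from cell (3,4)
  next x-line at t=0.8800, next y-line at t=0.4503; Δt_x=2.0000, Δt_y=1.1547
    y: enter (3,5) at t=0.4503
    x: enter (4,5) at t=0.8800
    y: enter (4,6) at t=1.6050
    y: enter (4,7) at t=2.7597 ← occupied
  → r_2 = 2.7597
beam 3: φ=0°, α=105°
  dir = (cos 105°, sin 105°) = (-0.2588, 0.9659); from cell (3,4)
  next x-line at t=2.1637, next y-line at t=0.4038; Δt_x=3.8637, Δt_y=1.0353
    y: enter (3,5) at t=0.4038
    y: enter (3,6) at t=1.4390
    x: enter (2,6) at t=2.1637
    y: enter (2,7) at t=2.4743 ← occupied
  → r_3 = 2.4743
beam 4: φ=45°, α=150°
  dir = (cos 150°, sin 150°) = (-0.8660, 0.5000); from cell (3,4)
  next x-line at t=0.6466, next y-line at t=0.7800; Δt_x=1.1547, Δt_y=2.0000
    x: enter (2,4) at t=0.6466
    y: enter (2,5) at t=0.7800
    x: enter (1,5) at t=1.8013
    y: enter (1,6) at t=2.7800
    x: enter (0,6) at t=2.9560 ← occupied
  → r_4 = 2.9560
beam 5: φ=90°, α=195°
  dir = (cos 195°, sin 195°) = (-0.9659, -0.2588); from cell (3,4)
  next x-line at t=0.5798, next y-line at t=2.3569; Δt_x=1.0353, Δt_y=3.8637
    x: enter (2,4) at t=0.5798
    x: enter (1,4) at t=1.6150
    y: enter (1,3) at t=2.3569
    x: enter (0,3) at t=2.6503 ← occupied
  → r_5 = 2.6503

ranges = [1.4908, 2.7597, 2.4743, 2.9560, 2.6503]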